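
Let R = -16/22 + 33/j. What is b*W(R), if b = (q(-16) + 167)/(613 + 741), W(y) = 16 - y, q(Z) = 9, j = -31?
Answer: 48536/20987 ≈ 2.3127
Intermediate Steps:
R = -611/341 (R = -16/22 + 33/(-31) = -16*1/22 + 33*(-1/31) = -8/11 - 33/31 = -611/341 ≈ -1.7918)
b = 88/677 (b = (9 + 167)/(613 + 741) = 176/1354 = 176*(1/1354) = 88/677 ≈ 0.12999)
b*W(R) = 88*(16 - 1*(-611/341))/677 = 88*(16 + 611/341)/677 = (88/677)*(6067/341) = 48536/20987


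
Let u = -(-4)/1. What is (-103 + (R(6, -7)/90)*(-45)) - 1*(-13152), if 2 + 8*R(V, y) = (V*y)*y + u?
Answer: 26061/2 ≈ 13031.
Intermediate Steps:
u = 4 (u = -(-4) = -1*(-4) = 4)
R(V, y) = ¼ + V*y²/8 (R(V, y) = -¼ + ((V*y)*y + 4)/8 = -¼ + (V*y² + 4)/8 = -¼ + (4 + V*y²)/8 = -¼ + (½ + V*y²/8) = ¼ + V*y²/8)
(-103 + (R(6, -7)/90)*(-45)) - 1*(-13152) = (-103 + ((¼ + (⅛)*6*(-7)²)/90)*(-45)) - 1*(-13152) = (-103 + ((¼ + (⅛)*6*49)*(1/90))*(-45)) + 13152 = (-103 + ((¼ + 147/4)*(1/90))*(-45)) + 13152 = (-103 + (37*(1/90))*(-45)) + 13152 = (-103 + (37/90)*(-45)) + 13152 = (-103 - 37/2) + 13152 = -243/2 + 13152 = 26061/2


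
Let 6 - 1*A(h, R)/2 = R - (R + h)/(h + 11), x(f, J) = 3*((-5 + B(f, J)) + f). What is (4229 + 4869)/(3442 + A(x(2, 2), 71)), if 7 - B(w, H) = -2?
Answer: 131921/48113 ≈ 2.7419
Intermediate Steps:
B(w, H) = 9 (B(w, H) = 7 - 1*(-2) = 7 + 2 = 9)
x(f, J) = 12 + 3*f (x(f, J) = 3*((-5 + 9) + f) = 3*(4 + f) = 12 + 3*f)
A(h, R) = 12 - 2*R + 2*(R + h)/(11 + h) (A(h, R) = 12 - 2*(R - (R + h)/(h + 11)) = 12 - 2*(R - (R + h)/(11 + h)) = 12 + (-2*R + 2*(R + h)/(11 + h)) = 12 - 2*R + 2*(R + h)/(11 + h))
(4229 + 4869)/(3442 + A(x(2, 2), 71)) = (4229 + 4869)/(3442 + 2*(66 - 10*71 + 7*(12 + 3*2) - 1*71*(12 + 3*2))/(11 + (12 + 3*2))) = 9098/(3442 + 2*(66 - 710 + 7*(12 + 6) - 1*71*(12 + 6))/(11 + (12 + 6))) = 9098/(3442 + 2*(66 - 710 + 7*18 - 1*71*18)/(11 + 18)) = 9098/(3442 + 2*(66 - 710 + 126 - 1278)/29) = 9098/(3442 + 2*(1/29)*(-1796)) = 9098/(3442 - 3592/29) = 9098/(96226/29) = 9098*(29/96226) = 131921/48113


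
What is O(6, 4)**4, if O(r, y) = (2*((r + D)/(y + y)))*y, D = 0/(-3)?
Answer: 1296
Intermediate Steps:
D = 0 (D = 0*(-1/3) = 0)
O(r, y) = r (O(r, y) = (2*((r + 0)/(y + y)))*y = (2*(r/((2*y))))*y = (2*(r*(1/(2*y))))*y = (2*(r/(2*y)))*y = (r/y)*y = r)
O(6, 4)**4 = 6**4 = 1296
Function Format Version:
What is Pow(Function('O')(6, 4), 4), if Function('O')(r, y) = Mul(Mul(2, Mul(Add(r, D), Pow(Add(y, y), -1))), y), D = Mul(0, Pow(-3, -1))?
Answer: 1296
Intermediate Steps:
D = 0 (D = Mul(0, Rational(-1, 3)) = 0)
Function('O')(r, y) = r (Function('O')(r, y) = Mul(Mul(2, Mul(Add(r, 0), Pow(Add(y, y), -1))), y) = Mul(Mul(2, Mul(r, Pow(Mul(2, y), -1))), y) = Mul(Mul(2, Mul(r, Mul(Rational(1, 2), Pow(y, -1)))), y) = Mul(Mul(2, Mul(Rational(1, 2), r, Pow(y, -1))), y) = Mul(Mul(r, Pow(y, -1)), y) = r)
Pow(Function('O')(6, 4), 4) = Pow(6, 4) = 1296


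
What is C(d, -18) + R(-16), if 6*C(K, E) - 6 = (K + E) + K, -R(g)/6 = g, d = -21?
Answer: 87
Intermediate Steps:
R(g) = -6*g
C(K, E) = 1 + K/3 + E/6 (C(K, E) = 1 + ((K + E) + K)/6 = 1 + ((E + K) + K)/6 = 1 + (E + 2*K)/6 = 1 + (K/3 + E/6) = 1 + K/3 + E/6)
C(d, -18) + R(-16) = (1 + (⅓)*(-21) + (⅙)*(-18)) - 6*(-16) = (1 - 7 - 3) + 96 = -9 + 96 = 87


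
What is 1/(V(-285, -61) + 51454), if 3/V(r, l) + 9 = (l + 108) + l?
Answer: 23/1183439 ≈ 1.9435e-5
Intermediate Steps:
V(r, l) = 3/(99 + 2*l) (V(r, l) = 3/(-9 + ((l + 108) + l)) = 3/(-9 + ((108 + l) + l)) = 3/(-9 + (108 + 2*l)) = 3/(99 + 2*l))
1/(V(-285, -61) + 51454) = 1/(3/(99 + 2*(-61)) + 51454) = 1/(3/(99 - 122) + 51454) = 1/(3/(-23) + 51454) = 1/(3*(-1/23) + 51454) = 1/(-3/23 + 51454) = 1/(1183439/23) = 23/1183439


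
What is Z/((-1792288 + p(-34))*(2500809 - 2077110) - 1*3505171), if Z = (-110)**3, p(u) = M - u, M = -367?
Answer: 5324/3038140921 ≈ 1.7524e-6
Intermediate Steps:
p(u) = -367 - u
Z = -1331000
Z/((-1792288 + p(-34))*(2500809 - 2077110) - 1*3505171) = -1331000/((-1792288 + (-367 - 1*(-34)))*(2500809 - 2077110) - 1*3505171) = -1331000/((-1792288 + (-367 + 34))*423699 - 3505171) = -1331000/((-1792288 - 333)*423699 - 3505171) = -1331000/(-1792621*423699 - 3505171) = -1331000/(-759531725079 - 3505171) = -1331000/(-759535230250) = -1331000*(-1/759535230250) = 5324/3038140921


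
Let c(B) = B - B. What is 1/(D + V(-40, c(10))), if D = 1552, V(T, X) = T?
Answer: 1/1512 ≈ 0.00066138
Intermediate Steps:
c(B) = 0
1/(D + V(-40, c(10))) = 1/(1552 - 40) = 1/1512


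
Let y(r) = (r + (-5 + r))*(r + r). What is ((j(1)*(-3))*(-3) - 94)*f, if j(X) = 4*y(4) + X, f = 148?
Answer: 115292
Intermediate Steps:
y(r) = 2*r*(-5 + 2*r) (y(r) = (-5 + 2*r)*(2*r) = 2*r*(-5 + 2*r))
j(X) = 96 + X (j(X) = 4*(2*4*(-5 + 2*4)) + X = 4*(2*4*(-5 + 8)) + X = 4*(2*4*3) + X = 4*24 + X = 96 + X)
((j(1)*(-3))*(-3) - 94)*f = (((96 + 1)*(-3))*(-3) - 94)*148 = ((97*(-3))*(-3) - 94)*148 = (-291*(-3) - 94)*148 = (873 - 94)*148 = 779*148 = 115292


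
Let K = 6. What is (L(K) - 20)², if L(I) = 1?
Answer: 361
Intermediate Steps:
(L(K) - 20)² = (1 - 20)² = (-19)² = 361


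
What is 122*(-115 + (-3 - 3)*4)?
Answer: -16958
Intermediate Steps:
122*(-115 + (-3 - 3)*4) = 122*(-115 - 6*4) = 122*(-115 - 24) = 122*(-139) = -16958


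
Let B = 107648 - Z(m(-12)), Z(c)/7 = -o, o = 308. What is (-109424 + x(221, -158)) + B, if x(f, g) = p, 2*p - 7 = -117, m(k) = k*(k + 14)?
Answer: 325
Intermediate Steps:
m(k) = k*(14 + k)
p = -55 (p = 7/2 + (½)*(-117) = 7/2 - 117/2 = -55)
x(f, g) = -55
Z(c) = -2156 (Z(c) = 7*(-1*308) = 7*(-308) = -2156)
B = 109804 (B = 107648 - 1*(-2156) = 107648 + 2156 = 109804)
(-109424 + x(221, -158)) + B = (-109424 - 55) + 109804 = -109479 + 109804 = 325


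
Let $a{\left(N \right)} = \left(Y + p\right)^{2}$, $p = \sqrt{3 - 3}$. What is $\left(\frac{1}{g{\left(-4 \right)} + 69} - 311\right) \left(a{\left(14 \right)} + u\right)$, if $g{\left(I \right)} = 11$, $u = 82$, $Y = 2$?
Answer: $- \frac{1069797}{40} \approx -26745.0$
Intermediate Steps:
$p = 0$ ($p = \sqrt{0} = 0$)
$a{\left(N \right)} = 4$ ($a{\left(N \right)} = \left(2 + 0\right)^{2} = 2^{2} = 4$)
$\left(\frac{1}{g{\left(-4 \right)} + 69} - 311\right) \left(a{\left(14 \right)} + u\right) = \left(\frac{1}{11 + 69} - 311\right) \left(4 + 82\right) = \left(\frac{1}{80} - 311\right) 86 = \left(- \frac{24879}{80}\right) 86 = - \frac{1069797}{40}$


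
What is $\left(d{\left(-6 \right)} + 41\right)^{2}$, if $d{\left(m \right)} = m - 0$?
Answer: $1225$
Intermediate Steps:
$d{\left(m \right)} = m$ ($d{\left(m \right)} = m + 0 = m$)
$\left(d{\left(-6 \right)} + 41\right)^{2} = \left(-6 + 41\right)^{2} = 35^{2} = 1225$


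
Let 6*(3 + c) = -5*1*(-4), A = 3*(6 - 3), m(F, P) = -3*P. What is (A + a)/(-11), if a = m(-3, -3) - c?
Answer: -53/33 ≈ -1.6061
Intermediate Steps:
A = 9 (A = 3*3 = 9)
c = ⅓ (c = -3 + (-5*1*(-4))/6 = -3 + (-5*(-4))/6 = -3 + (⅙)*20 = -3 + 10/3 = ⅓ ≈ 0.33333)
a = 26/3 (a = -3*(-3) - 1*⅓ = 9 - ⅓ = 26/3 ≈ 8.6667)
(A + a)/(-11) = (9 + 26/3)/(-11) = -1/11*53/3 = -53/33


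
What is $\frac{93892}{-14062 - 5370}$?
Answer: $- \frac{23473}{4858} \approx -4.8318$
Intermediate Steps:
$\frac{93892}{-14062 - 5370} = \frac{93892}{-19432} = 93892 \left(- \frac{1}{19432}\right) = - \frac{23473}{4858}$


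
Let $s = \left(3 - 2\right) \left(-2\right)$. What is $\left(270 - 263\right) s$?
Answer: $-14$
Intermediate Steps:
$s = -2$ ($s = \left(3 - 2\right) \left(-2\right) = 1 \left(-2\right) = -2$)
$\left(270 - 263\right) s = \left(270 - 263\right) \left(-2\right) = 7 \left(-2\right) = -14$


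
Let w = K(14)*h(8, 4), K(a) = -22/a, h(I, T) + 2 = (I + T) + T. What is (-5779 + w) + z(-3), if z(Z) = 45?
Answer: -5756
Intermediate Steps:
h(I, T) = -2 + I + 2*T (h(I, T) = -2 + ((I + T) + T) = -2 + (I + 2*T) = -2 + I + 2*T)
w = -22 (w = (-22/14)*(-2 + 8 + 2*4) = (-22*1/14)*(-2 + 8 + 8) = -11/7*14 = -22)
(-5779 + w) + z(-3) = (-5779 - 22) + 45 = -5801 + 45 = -5756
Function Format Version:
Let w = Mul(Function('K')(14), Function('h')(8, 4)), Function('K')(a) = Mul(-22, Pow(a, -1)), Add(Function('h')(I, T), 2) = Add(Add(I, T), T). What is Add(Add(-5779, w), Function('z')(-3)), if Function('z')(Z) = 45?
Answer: -5756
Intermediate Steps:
Function('h')(I, T) = Add(-2, I, Mul(2, T)) (Function('h')(I, T) = Add(-2, Add(Add(I, T), T)) = Add(-2, Add(I, Mul(2, T))) = Add(-2, I, Mul(2, T)))
w = -22 (w = Mul(Mul(-22, Pow(14, -1)), Add(-2, 8, Mul(2, 4))) = Mul(Mul(-22, Rational(1, 14)), Add(-2, 8, 8)) = Mul(Rational(-11, 7), 14) = -22)
Add(Add(-5779, w), Function('z')(-3)) = Add(Add(-5779, -22), 45) = Add(-5801, 45) = -5756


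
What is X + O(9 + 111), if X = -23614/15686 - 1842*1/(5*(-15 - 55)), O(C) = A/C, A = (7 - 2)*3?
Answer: 42629949/10980200 ≈ 3.8824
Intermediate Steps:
A = 15 (A = 5*3 = 15)
O(C) = 15/C
X = 5157178/1372525 (X = -23614*1/15686 - 1842/(5*(-70)) = -11807/7843 - 1842/(-350) = -11807/7843 - 1842*(-1/350) = -11807/7843 + 921/175 = 5157178/1372525 ≈ 3.7574)
X + O(9 + 111) = 5157178/1372525 + 15/(9 + 111) = 5157178/1372525 + 15/120 = 5157178/1372525 + 15*(1/120) = 5157178/1372525 + 1/8 = 42629949/10980200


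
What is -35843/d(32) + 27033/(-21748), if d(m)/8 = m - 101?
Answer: 191147837/3001224 ≈ 63.690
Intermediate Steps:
d(m) = -808 + 8*m (d(m) = 8*(m - 101) = 8*(-101 + m) = -808 + 8*m)
-35843/d(32) + 27033/(-21748) = -35843/(-808 + 8*32) + 27033/(-21748) = -35843/(-808 + 256) + 27033*(-1/21748) = -35843/(-552) - 27033/21748 = -35843*(-1/552) - 27033/21748 = 35843/552 - 27033/21748 = 191147837/3001224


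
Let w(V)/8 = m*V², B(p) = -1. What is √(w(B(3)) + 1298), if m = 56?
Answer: 3*√194 ≈ 41.785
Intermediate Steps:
w(V) = 448*V² (w(V) = 8*(56*V²) = 448*V²)
√(w(B(3)) + 1298) = √(448*(-1)² + 1298) = √(448*1 + 1298) = √(448 + 1298) = √1746 = 3*√194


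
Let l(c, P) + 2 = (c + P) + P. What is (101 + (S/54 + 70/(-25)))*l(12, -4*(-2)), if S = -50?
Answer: 341432/135 ≈ 2529.1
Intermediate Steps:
l(c, P) = -2 + c + 2*P (l(c, P) = -2 + ((c + P) + P) = -2 + ((P + c) + P) = -2 + (c + 2*P) = -2 + c + 2*P)
(101 + (S/54 + 70/(-25)))*l(12, -4*(-2)) = (101 + (-50/54 + 70/(-25)))*(-2 + 12 + 2*(-4*(-2))) = (101 + (-50*1/54 + 70*(-1/25)))*(-2 + 12 + 2*8) = (101 + (-25/27 - 14/5))*(-2 + 12 + 16) = (101 - 503/135)*26 = (13132/135)*26 = 341432/135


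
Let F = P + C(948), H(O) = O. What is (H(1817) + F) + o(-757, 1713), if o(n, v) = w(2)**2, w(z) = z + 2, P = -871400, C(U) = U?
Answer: -868619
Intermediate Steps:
w(z) = 2 + z
F = -870452 (F = -871400 + 948 = -870452)
o(n, v) = 16 (o(n, v) = (2 + 2)**2 = 4**2 = 16)
(H(1817) + F) + o(-757, 1713) = (1817 - 870452) + 16 = -868635 + 16 = -868619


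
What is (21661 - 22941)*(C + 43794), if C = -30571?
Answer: -16925440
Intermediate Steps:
(21661 - 22941)*(C + 43794) = (21661 - 22941)*(-30571 + 43794) = -1280*13223 = -16925440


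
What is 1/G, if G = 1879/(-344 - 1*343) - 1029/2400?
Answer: -549600/1738841 ≈ -0.31607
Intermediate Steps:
G = -1738841/549600 (G = 1879/(-344 - 343) - 1029*1/2400 = 1879/(-687) - 343/800 = 1879*(-1/687) - 343/800 = -1879/687 - 343/800 = -1738841/549600 ≈ -3.1638)
1/G = 1/(-1738841/549600) = -549600/1738841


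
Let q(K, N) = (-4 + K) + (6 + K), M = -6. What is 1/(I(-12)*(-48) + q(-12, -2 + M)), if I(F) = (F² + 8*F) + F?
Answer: -1/1750 ≈ -0.00057143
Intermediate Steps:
q(K, N) = 2 + 2*K
I(F) = F² + 9*F
1/(I(-12)*(-48) + q(-12, -2 + M)) = 1/(-12*(9 - 12)*(-48) + (2 + 2*(-12))) = 1/(-12*(-3)*(-48) + (2 - 24)) = 1/(36*(-48) - 22) = 1/(-1728 - 22) = 1/(-1750) = -1/1750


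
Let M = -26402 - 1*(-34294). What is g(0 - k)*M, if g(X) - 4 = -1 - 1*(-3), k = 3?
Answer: 47352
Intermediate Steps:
M = 7892 (M = -26402 + 34294 = 7892)
g(X) = 6 (g(X) = 4 + (-1 - 1*(-3)) = 4 + (-1 + 3) = 4 + 2 = 6)
g(0 - k)*M = 6*7892 = 47352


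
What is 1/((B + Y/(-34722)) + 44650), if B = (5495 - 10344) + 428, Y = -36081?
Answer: 3858/155207491 ≈ 2.4857e-5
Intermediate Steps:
B = -4421 (B = -4849 + 428 = -4421)
1/((B + Y/(-34722)) + 44650) = 1/((-4421 - 36081/(-34722)) + 44650) = 1/((-4421 - 36081*(-1/34722)) + 44650) = 1/((-4421 + 4009/3858) + 44650) = 1/(-17052209/3858 + 44650) = 1/(155207491/3858) = 3858/155207491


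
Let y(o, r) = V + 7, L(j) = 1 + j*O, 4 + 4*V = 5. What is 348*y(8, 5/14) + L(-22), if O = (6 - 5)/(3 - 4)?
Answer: 2546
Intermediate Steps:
V = ¼ (V = -1 + (¼)*5 = -1 + 5/4 = ¼ ≈ 0.25000)
O = -1 (O = 1/(-1) = 1*(-1) = -1)
L(j) = 1 - j (L(j) = 1 + j*(-1) = 1 - j)
y(o, r) = 29/4 (y(o, r) = ¼ + 7 = 29/4)
348*y(8, 5/14) + L(-22) = 348*(29/4) + (1 - 1*(-22)) = 2523 + (1 + 22) = 2523 + 23 = 2546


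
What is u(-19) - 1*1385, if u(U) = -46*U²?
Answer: -17991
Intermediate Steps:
u(-19) - 1*1385 = -46*(-19)² - 1*1385 = -46*361 - 1385 = -16606 - 1385 = -17991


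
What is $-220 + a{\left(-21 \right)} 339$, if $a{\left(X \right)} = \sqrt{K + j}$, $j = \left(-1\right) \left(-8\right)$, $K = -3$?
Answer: $-220 + 339 \sqrt{5} \approx 538.03$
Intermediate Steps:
$j = 8$
$a{\left(X \right)} = \sqrt{5}$ ($a{\left(X \right)} = \sqrt{-3 + 8} = \sqrt{5}$)
$-220 + a{\left(-21 \right)} 339 = -220 + \sqrt{5} \cdot 339 = -220 + 339 \sqrt{5}$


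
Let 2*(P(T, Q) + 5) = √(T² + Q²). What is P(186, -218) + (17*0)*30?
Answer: -5 + √20530 ≈ 138.28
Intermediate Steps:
P(T, Q) = -5 + √(Q² + T²)/2 (P(T, Q) = -5 + √(T² + Q²)/2 = -5 + √(Q² + T²)/2)
P(186, -218) + (17*0)*30 = (-5 + √((-218)² + 186²)/2) + (17*0)*30 = (-5 + √(47524 + 34596)/2) + 0*30 = (-5 + √82120/2) + 0 = (-5 + (2*√20530)/2) + 0 = (-5 + √20530) + 0 = -5 + √20530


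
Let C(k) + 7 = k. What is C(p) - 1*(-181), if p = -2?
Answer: 172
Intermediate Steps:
C(k) = -7 + k
C(p) - 1*(-181) = (-7 - 2) - 1*(-181) = -9 + 181 = 172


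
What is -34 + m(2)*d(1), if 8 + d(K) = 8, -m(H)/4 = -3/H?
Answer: -34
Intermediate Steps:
m(H) = 12/H (m(H) = -(-12)/H = 12/H)
d(K) = 0 (d(K) = -8 + 8 = 0)
-34 + m(2)*d(1) = -34 + (12/2)*0 = -34 + (12*(½))*0 = -34 + 6*0 = -34 + 0 = -34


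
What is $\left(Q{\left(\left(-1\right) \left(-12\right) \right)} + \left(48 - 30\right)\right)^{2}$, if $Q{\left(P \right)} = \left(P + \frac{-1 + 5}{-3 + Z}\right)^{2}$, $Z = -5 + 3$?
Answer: $\frac{12859396}{625} \approx 20575.0$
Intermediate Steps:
$Z = -2$
$Q{\left(P \right)} = \left(- \frac{4}{5} + P\right)^{2}$ ($Q{\left(P \right)} = \left(P + \frac{-1 + 5}{-3 - 2}\right)^{2} = \left(P + \frac{4}{-5}\right)^{2} = \left(P + 4 \left(- \frac{1}{5}\right)\right)^{2} = \left(P - \frac{4}{5}\right)^{2} = \left(- \frac{4}{5} + P\right)^{2}$)
$\left(Q{\left(\left(-1\right) \left(-12\right) \right)} + \left(48 - 30\right)\right)^{2} = \left(\frac{\left(4 - 5 \left(\left(-1\right) \left(-12\right)\right)\right)^{2}}{25} + \left(48 - 30\right)\right)^{2} = \left(\frac{\left(4 - 60\right)^{2}}{25} + 18\right)^{2} = \left(\frac{\left(-56\right)^{2}}{25} + 18\right)^{2} = \left(\frac{1}{25} \cdot 3136 + 18\right)^{2} = \left(\frac{3136}{25} + 18\right)^{2} = \left(\frac{3586}{25}\right)^{2} = \frac{12859396}{625}$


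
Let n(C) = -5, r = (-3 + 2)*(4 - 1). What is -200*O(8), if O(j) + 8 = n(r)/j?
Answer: 1725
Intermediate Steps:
r = -3 (r = -1*3 = -3)
O(j) = -8 - 5/j
-200*O(8) = -200*(-8 - 5/8) = -200*(-69/8) = 1725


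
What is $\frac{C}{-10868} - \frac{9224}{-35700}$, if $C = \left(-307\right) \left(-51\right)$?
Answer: $- \frac{114677117}{96996900} \approx -1.1823$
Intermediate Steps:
$C = 15657$
$\frac{C}{-10868} - \frac{9224}{-35700} = \frac{15657}{-10868} - \frac{9224}{-35700} = 15657 \left(- \frac{1}{10868}\right) - - \frac{2306}{8925} = - \frac{15657}{10868} + \frac{2306}{8925} = - \frac{114677117}{96996900}$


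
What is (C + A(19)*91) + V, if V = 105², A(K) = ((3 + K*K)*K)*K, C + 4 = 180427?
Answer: 12149212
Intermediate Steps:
C = 180423 (C = -4 + 180427 = 180423)
A(K) = K²*(3 + K²) (A(K) = ((3 + K²)*K)*K = (K*(3 + K²))*K = K²*(3 + K²))
V = 11025
(C + A(19)*91) + V = (180423 + (19²*(3 + 19²))*91) + 11025 = (180423 + (361*(3 + 361))*91) + 11025 = (180423 + (361*364)*91) + 11025 = (180423 + 131404*91) + 11025 = (180423 + 11957764) + 11025 = 12138187 + 11025 = 12149212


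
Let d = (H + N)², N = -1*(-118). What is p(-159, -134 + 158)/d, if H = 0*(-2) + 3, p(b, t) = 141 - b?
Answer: 300/14641 ≈ 0.020490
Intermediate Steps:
N = 118
H = 3 (H = 0 + 3 = 3)
d = 14641 (d = (3 + 118)² = 121² = 14641)
p(-159, -134 + 158)/d = (141 - 1*(-159))/14641 = (141 + 159)*(1/14641) = 300*(1/14641) = 300/14641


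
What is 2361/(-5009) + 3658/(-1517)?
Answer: -21904559/7598653 ≈ -2.8827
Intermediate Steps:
2361/(-5009) + 3658/(-1517) = 2361*(-1/5009) + 3658*(-1/1517) = -2361/5009 - 3658/1517 = -21904559/7598653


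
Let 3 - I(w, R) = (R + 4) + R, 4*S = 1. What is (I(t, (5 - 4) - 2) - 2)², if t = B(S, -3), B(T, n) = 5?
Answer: 1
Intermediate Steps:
S = ¼ (S = (¼)*1 = ¼ ≈ 0.25000)
t = 5
I(w, R) = -1 - 2*R (I(w, R) = 3 - ((R + 4) + R) = 3 - ((4 + R) + R) = 3 - (4 + 2*R) = 3 + (-4 - 2*R) = -1 - 2*R)
(I(t, (5 - 4) - 2) - 2)² = ((-1 - 2*((5 - 4) - 2)) - 2)² = ((-1 - 2*(1 - 2)) - 2)² = ((-1 - 2*(-1)) - 2)² = ((-1 + 2) - 2)² = (1 - 2)² = (-1)² = 1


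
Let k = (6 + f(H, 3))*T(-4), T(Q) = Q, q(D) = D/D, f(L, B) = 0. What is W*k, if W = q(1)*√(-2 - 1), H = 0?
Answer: -24*I*√3 ≈ -41.569*I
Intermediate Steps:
q(D) = 1
k = -24 (k = (6 + 0)*(-4) = 6*(-4) = -24)
W = I*√3 (W = 1*√(-2 - 1) = 1*√(-3) = 1*(I*√3) = I*√3 ≈ 1.732*I)
W*k = (I*√3)*(-24) = -24*I*√3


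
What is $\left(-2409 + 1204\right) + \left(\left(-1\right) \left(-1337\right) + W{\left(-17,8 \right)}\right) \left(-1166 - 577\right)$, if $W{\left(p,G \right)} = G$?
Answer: $-2345540$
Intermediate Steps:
$\left(-2409 + 1204\right) + \left(\left(-1\right) \left(-1337\right) + W{\left(-17,8 \right)}\right) \left(-1166 - 577\right) = \left(-2409 + 1204\right) + \left(\left(-1\right) \left(-1337\right) + 8\right) \left(-1166 - 577\right) = -1205 + \left(1337 + 8\right) \left(-1743\right) = -1205 + 1345 \left(-1743\right) = -1205 - 2344335 = -2345540$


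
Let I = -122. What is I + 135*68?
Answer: 9058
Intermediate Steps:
I + 135*68 = -122 + 135*68 = -122 + 9180 = 9058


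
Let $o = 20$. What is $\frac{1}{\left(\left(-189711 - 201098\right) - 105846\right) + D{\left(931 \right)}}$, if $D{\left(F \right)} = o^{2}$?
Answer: $- \frac{1}{496255} \approx -2.0151 \cdot 10^{-6}$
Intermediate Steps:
$D{\left(F \right)} = 400$ ($D{\left(F \right)} = 20^{2} = 400$)
$\frac{1}{\left(\left(-189711 - 201098\right) - 105846\right) + D{\left(931 \right)}} = \frac{1}{\left(\left(-189711 - 201098\right) - 105846\right) + 400} = \frac{1}{\left(-390809 - 105846\right) + 400} = \frac{1}{-496655 + 400} = \frac{1}{-496255} = - \frac{1}{496255}$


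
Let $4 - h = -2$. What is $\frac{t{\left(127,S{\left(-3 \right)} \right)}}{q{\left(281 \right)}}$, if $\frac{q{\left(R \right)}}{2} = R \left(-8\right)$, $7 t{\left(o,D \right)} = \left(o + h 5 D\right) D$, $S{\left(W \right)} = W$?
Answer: $\frac{111}{31472} \approx 0.0035269$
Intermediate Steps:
$h = 6$ ($h = 4 - -2 = 4 + 2 = 6$)
$t{\left(o,D \right)} = \frac{D \left(o + 30 D\right)}{7}$ ($t{\left(o,D \right)} = \frac{\left(o + 6 \cdot 5 D\right) D}{7} = \frac{\left(o + 30 D\right) D}{7} = \frac{D \left(o + 30 D\right)}{7}$)
$q{\left(R \right)} = - 16 R$ ($q{\left(R \right)} = 2 R \left(-8\right) = 2 \left(- 8 R\right) = - 16 R$)
$\frac{t{\left(127,S{\left(-3 \right)} \right)}}{q{\left(281 \right)}} = \frac{\frac{1}{7} \left(-3\right) \left(127 + 30 \left(-3\right)\right)}{\left(-16\right) 281} = \frac{\frac{1}{7} \left(-3\right) \left(127 - 90\right)}{-4496} = \frac{1}{7} \left(-3\right) 37 \left(- \frac{1}{4496}\right) = \left(- \frac{111}{7}\right) \left(- \frac{1}{4496}\right) = \frac{111}{31472}$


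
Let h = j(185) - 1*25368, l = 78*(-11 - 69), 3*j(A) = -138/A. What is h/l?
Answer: 2346563/577200 ≈ 4.0654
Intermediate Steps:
j(A) = -46/A (j(A) = (-138/A)/3 = -46/A)
l = -6240 (l = 78*(-80) = -6240)
h = -4693126/185 (h = -46/185 - 1*25368 = -46*1/185 - 25368 = -46/185 - 25368 = -4693126/185 ≈ -25368.)
h/l = -4693126/185/(-6240) = -4693126/185*(-1/6240) = 2346563/577200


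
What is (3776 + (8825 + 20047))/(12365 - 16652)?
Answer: -32648/4287 ≈ -7.6156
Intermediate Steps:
(3776 + (8825 + 20047))/(12365 - 16652) = (3776 + 28872)/(-4287) = 32648*(-1/4287) = -32648/4287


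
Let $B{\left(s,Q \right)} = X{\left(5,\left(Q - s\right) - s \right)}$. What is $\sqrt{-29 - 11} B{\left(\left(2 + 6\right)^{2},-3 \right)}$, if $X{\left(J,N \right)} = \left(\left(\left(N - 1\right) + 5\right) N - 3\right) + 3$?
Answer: $33274 i \sqrt{10} \approx 1.0522 \cdot 10^{5} i$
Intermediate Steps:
$X{\left(J,N \right)} = N \left(4 + N\right)$ ($X{\left(J,N \right)} = \left(\left(\left(-1 + N\right) + 5\right) N - 3\right) + 3 = \left(\left(4 + N\right) N - 3\right) + 3 = \left(N \left(4 + N\right) - 3\right) + 3 = \left(-3 + N \left(4 + N\right)\right) + 3 = N \left(4 + N\right)$)
$B{\left(s,Q \right)} = \left(Q - 2 s\right) \left(4 + Q - 2 s\right)$ ($B{\left(s,Q \right)} = \left(\left(Q - s\right) - s\right) \left(4 + \left(\left(Q - s\right) - s\right)\right) = \left(Q - 2 s\right) \left(4 + \left(Q - 2 s\right)\right) = \left(Q - 2 s\right) \left(4 + Q - 2 s\right)$)
$\sqrt{-29 - 11} B{\left(\left(2 + 6\right)^{2},-3 \right)} = \sqrt{-29 - 11} \left(-3 - 2 \left(2 + 6\right)^{2}\right) \left(4 - 3 - 2 \left(2 + 6\right)^{2}\right) = \sqrt{-40} \left(-3 - 2 \cdot 8^{2}\right) \left(4 - 3 - 2 \cdot 8^{2}\right) = 2 i \sqrt{10} \left(-3 - 128\right) \left(4 - 3 - 128\right) = 2 i \sqrt{10} \left(\left(-131\right) \left(-127\right)\right) = 2 i \sqrt{10} \cdot 16637 = 33274 i \sqrt{10}$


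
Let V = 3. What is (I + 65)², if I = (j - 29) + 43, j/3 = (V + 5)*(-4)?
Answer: 289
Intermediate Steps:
j = -96 (j = 3*((3 + 5)*(-4)) = 3*(8*(-4)) = 3*(-32) = -96)
I = -82 (I = (-96 - 29) + 43 = -125 + 43 = -82)
(I + 65)² = (-82 + 65)² = (-17)² = 289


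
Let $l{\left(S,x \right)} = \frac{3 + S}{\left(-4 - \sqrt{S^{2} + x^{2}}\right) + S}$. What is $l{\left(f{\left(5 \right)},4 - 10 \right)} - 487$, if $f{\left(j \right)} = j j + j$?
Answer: $- \frac{4903}{10} - \frac{99 \sqrt{26}}{130} \approx -494.18$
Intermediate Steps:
$f{\left(j \right)} = j + j^{2}$ ($f{\left(j \right)} = j^{2} + j = j + j^{2}$)
$l{\left(S,x \right)} = \frac{3 + S}{-4 + S - \sqrt{S^{2} + x^{2}}}$
$l{\left(f{\left(5 \right)},4 - 10 \right)} - 487 = \frac{3 + 5 \left(1 + 5\right)}{-4 + 5 \left(1 + 5\right) - \sqrt{\left(5 \left(1 + 5\right)\right)^{2} + \left(4 - 10\right)^{2}}} - 487 = \frac{3 + 5 \cdot 6}{-4 + 5 \cdot 6 - \sqrt{\left(5 \cdot 6\right)^{2} + \left(-6\right)^{2}}} - 487 = \frac{3 + 30}{-4 + 30 - \sqrt{30^{2} + 36}} - 487 = \frac{1}{-4 + 30 - \sqrt{900 + 36}} \cdot 33 - 487 = \frac{1}{-4 + 30 - \sqrt{936}} \cdot 33 - 487 = \frac{1}{-4 + 30 - 6 \sqrt{26}} \cdot 33 - 487 = \frac{1}{26 - 6 \sqrt{26}} \cdot 33 - 487 = \frac{33}{26 - 6 \sqrt{26}} - 487 = -487 + \frac{33}{26 - 6 \sqrt{26}}$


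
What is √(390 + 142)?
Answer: 2*√133 ≈ 23.065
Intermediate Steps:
√(390 + 142) = √532 = 2*√133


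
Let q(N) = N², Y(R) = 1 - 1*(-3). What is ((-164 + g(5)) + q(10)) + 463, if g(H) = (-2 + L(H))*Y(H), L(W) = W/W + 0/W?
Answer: 395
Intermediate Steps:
Y(R) = 4 (Y(R) = 1 + 3 = 4)
L(W) = 1 (L(W) = 1 + 0 = 1)
g(H) = -4 (g(H) = (-2 + 1)*4 = -1*4 = -4)
((-164 + g(5)) + q(10)) + 463 = ((-164 - 4) + 10²) + 463 = (-168 + 100) + 463 = -68 + 463 = 395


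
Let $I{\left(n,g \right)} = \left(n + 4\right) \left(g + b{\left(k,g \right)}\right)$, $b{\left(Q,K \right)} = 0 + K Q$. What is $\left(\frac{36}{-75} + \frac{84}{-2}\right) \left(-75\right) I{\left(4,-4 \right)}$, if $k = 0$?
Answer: $-101952$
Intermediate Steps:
$b{\left(Q,K \right)} = K Q$
$I{\left(n,g \right)} = g \left(4 + n\right)$ ($I{\left(n,g \right)} = \left(n + 4\right) \left(g + g 0\right) = \left(4 + n\right) \left(g + 0\right) = \left(4 + n\right) g = g \left(4 + n\right)$)
$\left(\frac{36}{-75} + \frac{84}{-2}\right) \left(-75\right) I{\left(4,-4 \right)} = \left(\frac{36}{-75} + \frac{84}{-2}\right) \left(-75\right) \left(- 4 \left(4 + 4\right)\right) = \left(36 \left(- \frac{1}{75}\right) + 84 \left(- \frac{1}{2}\right)\right) \left(-75\right) \left(\left(-4\right) 8\right) = \left(- \frac{12}{25} - 42\right) \left(-75\right) \left(-32\right) = \left(- \frac{1062}{25}\right) \left(-75\right) \left(-32\right) = 3186 \left(-32\right) = -101952$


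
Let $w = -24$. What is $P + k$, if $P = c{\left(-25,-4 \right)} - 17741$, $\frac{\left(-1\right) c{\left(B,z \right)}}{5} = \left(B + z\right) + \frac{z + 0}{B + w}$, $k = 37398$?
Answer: $\frac{970278}{49} \approx 19802.0$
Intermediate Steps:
$c{\left(B,z \right)} = - 5 B - 5 z - \frac{5 z}{-24 + B}$ ($c{\left(B,z \right)} = - 5 \left(\left(B + z\right) + \frac{z + 0}{B - 24}\right) = - 5 \left(\left(B + z\right) + \frac{z}{-24 + B}\right) = - 5 \left(B + z + \frac{z}{-24 + B}\right) = - 5 B - 5 z - \frac{5 z}{-24 + B}$)
$P = - \frac{862224}{49}$ ($P = \frac{5 \left(- \left(-25\right)^{2} + 23 \left(-4\right) + 24 \left(-25\right) - \left(-25\right) \left(-4\right)\right)}{-24 - 25} - 17741 = \frac{5 \left(\left(-1\right) 625 - 92 - 600 - 100\right)}{-49} - 17741 = 5 \left(- \frac{1}{49}\right) \left(-625 - 92 - 600 - 100\right) - 17741 = 5 \left(- \frac{1}{49}\right) \left(-1417\right) - 17741 = \frac{7085}{49} - 17741 = - \frac{862224}{49} \approx -17596.0$)
$P + k = - \frac{862224}{49} + 37398 = \frac{970278}{49}$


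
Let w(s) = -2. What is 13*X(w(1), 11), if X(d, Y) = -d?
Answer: 26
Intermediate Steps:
13*X(w(1), 11) = 13*(-1*(-2)) = 13*2 = 26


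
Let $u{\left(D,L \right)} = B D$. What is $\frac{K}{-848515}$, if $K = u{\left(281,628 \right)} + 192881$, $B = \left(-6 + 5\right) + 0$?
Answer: $- \frac{38520}{169703} \approx -0.22698$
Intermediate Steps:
$B = -1$ ($B = -1 + 0 = -1$)
$u{\left(D,L \right)} = - D$
$K = 192600$ ($K = \left(-1\right) 281 + 192881 = -281 + 192881 = 192600$)
$\frac{K}{-848515} = \frac{192600}{-848515} = 192600 \left(- \frac{1}{848515}\right) = - \frac{38520}{169703}$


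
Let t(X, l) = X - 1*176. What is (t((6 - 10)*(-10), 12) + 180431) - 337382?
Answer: -157087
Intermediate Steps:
t(X, l) = -176 + X (t(X, l) = X - 176 = -176 + X)
(t((6 - 10)*(-10), 12) + 180431) - 337382 = ((-176 + (6 - 10)*(-10)) + 180431) - 337382 = ((-176 - 4*(-10)) + 180431) - 337382 = ((-176 + 40) + 180431) - 337382 = (-136 + 180431) - 337382 = 180295 - 337382 = -157087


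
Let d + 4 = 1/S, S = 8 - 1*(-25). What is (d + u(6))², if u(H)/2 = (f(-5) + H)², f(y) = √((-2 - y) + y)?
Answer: 3210241/1089 + 33808*I*√2/11 ≈ 2947.9 + 4346.5*I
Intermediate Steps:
f(y) = I*√2 (f(y) = √(-2) = I*√2)
u(H) = 2*(H + I*√2)² (u(H) = 2*(I*√2 + H)² = 2*(H + I*√2)²)
S = 33 (S = 8 + 25 = 33)
d = -131/33 (d = -4 + 1/33 = -131/33 ≈ -3.9697)
(d + u(6))² = (-131/33 + 2*(6 + I*√2)²)²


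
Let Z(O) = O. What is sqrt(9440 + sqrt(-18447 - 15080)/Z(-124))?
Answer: sqrt(36287360 - 31*I*sqrt(33527))/62 ≈ 97.16 - 0.0075991*I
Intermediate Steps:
sqrt(9440 + sqrt(-18447 - 15080)/Z(-124)) = sqrt(9440 + sqrt(-18447 - 15080)/(-124)) = sqrt(9440 + sqrt(-33527)*(-1/124)) = sqrt(9440 + (I*sqrt(33527))*(-1/124)) = sqrt(9440 - I*sqrt(33527)/124)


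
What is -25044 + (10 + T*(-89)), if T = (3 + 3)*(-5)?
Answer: -22364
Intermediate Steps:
T = -30 (T = 6*(-5) = -30)
-25044 + (10 + T*(-89)) = -25044 + (10 - 30*(-89)) = -25044 + (10 + 2670) = -25044 + 2680 = -22364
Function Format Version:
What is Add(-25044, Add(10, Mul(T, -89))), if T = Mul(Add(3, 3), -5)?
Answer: -22364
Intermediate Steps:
T = -30 (T = Mul(6, -5) = -30)
Add(-25044, Add(10, Mul(T, -89))) = Add(-25044, Add(10, Mul(-30, -89))) = Add(-25044, Add(10, 2670)) = Add(-25044, 2680) = -22364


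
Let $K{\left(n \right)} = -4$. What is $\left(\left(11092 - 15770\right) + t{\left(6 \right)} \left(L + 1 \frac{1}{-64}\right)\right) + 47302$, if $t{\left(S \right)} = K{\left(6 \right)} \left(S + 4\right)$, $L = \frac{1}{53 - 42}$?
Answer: $\frac{3750647}{88} \approx 42621.0$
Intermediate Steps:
$L = \frac{1}{11} \approx 0.090909$
$t{\left(S \right)} = -16 - 4 S$ ($t{\left(S \right)} = - 4 \left(S + 4\right) = - 4 \left(4 + S\right) = -16 - 4 S$)
$\left(\left(11092 - 15770\right) + t{\left(6 \right)} \left(L + 1 \frac{1}{-64}\right)\right) + 47302 = \left(\left(11092 - 15770\right) + \left(-16 - 24\right) \left(\frac{1}{11} + 1 \frac{1}{-64}\right)\right) + 47302 = \left(-4678 + \left(-16 - 24\right) \left(\frac{1}{11} + 1 \left(- \frac{1}{64}\right)\right)\right) + 47302 = \left(-4678 - 40 \left(\frac{1}{11} - \frac{1}{64}\right)\right) + 47302 = \left(-4678 - \frac{265}{88}\right) + 47302 = - \frac{411929}{88} + 47302 = \frac{3750647}{88}$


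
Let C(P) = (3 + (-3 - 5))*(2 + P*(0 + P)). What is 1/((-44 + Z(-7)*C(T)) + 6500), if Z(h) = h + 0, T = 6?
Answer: 1/7786 ≈ 0.00012844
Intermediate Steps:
Z(h) = h
C(P) = -10 - 5*P**2 (C(P) = (3 - 8)*(2 + P*P) = -5*(2 + P**2) = -10 - 5*P**2)
1/((-44 + Z(-7)*C(T)) + 6500) = 1/((-44 - 7*(-10 - 5*6**2)) + 6500) = 1/((-44 - 7*(-10 - 5*36)) + 6500) = 1/((-44 - 7*(-10 - 180)) + 6500) = 1/((-44 - 7*(-190)) + 6500) = 1/((-44 + 1330) + 6500) = 1/(1286 + 6500) = 1/7786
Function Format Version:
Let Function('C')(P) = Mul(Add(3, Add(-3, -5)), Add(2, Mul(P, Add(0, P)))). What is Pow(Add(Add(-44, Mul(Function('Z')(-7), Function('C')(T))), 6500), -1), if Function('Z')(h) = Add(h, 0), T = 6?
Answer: Rational(1, 7786) ≈ 0.00012844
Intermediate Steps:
Function('Z')(h) = h
Function('C')(P) = Add(-10, Mul(-5, Pow(P, 2))) (Function('C')(P) = Mul(Add(3, -8), Add(2, Mul(P, P))) = Mul(-5, Add(2, Pow(P, 2))) = Add(-10, Mul(-5, Pow(P, 2))))
Pow(Add(Add(-44, Mul(Function('Z')(-7), Function('C')(T))), 6500), -1) = Pow(Add(Add(-44, Mul(-7, Add(-10, Mul(-5, Pow(6, 2))))), 6500), -1) = Pow(Add(Add(-44, Mul(-7, Add(-10, Mul(-5, 36)))), 6500), -1) = Pow(Add(Add(-44, Mul(-7, Add(-10, -180))), 6500), -1) = Pow(Add(Add(-44, Mul(-7, -190)), 6500), -1) = Pow(Add(Add(-44, 1330), 6500), -1) = Pow(Add(1286, 6500), -1) = Pow(7786, -1) = Rational(1, 7786)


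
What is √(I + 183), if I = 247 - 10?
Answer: 2*√105 ≈ 20.494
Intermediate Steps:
I = 237
√(I + 183) = √(237 + 183) = √420 = 2*√105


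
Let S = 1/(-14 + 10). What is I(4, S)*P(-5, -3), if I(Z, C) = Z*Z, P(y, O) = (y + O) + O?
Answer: -176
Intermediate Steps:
P(y, O) = y + 2*O (P(y, O) = (O + y) + O = y + 2*O)
S = -¼ (S = 1/(-4) = -¼ ≈ -0.25000)
I(Z, C) = Z²
I(4, S)*P(-5, -3) = 4²*(-5 + 2*(-3)) = 16*(-5 - 6) = 16*(-11) = -176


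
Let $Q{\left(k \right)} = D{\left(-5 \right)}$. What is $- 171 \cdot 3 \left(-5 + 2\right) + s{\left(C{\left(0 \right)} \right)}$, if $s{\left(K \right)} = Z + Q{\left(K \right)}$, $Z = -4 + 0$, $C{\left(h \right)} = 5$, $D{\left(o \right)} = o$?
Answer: $1530$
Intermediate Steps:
$Z = -4$
$Q{\left(k \right)} = -5$
$s{\left(K \right)} = -9$ ($s{\left(K \right)} = -4 - 5 = -9$)
$- 171 \cdot 3 \left(-5 + 2\right) + s{\left(C{\left(0 \right)} \right)} = - 171 \cdot 3 \left(-5 + 2\right) - 9 = - 171 \cdot 3 \left(-3\right) - 9 = \left(-171\right) \left(-9\right) - 9 = 1539 - 9 = 1530$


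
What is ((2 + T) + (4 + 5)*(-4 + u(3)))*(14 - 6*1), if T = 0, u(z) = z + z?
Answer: 160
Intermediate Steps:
u(z) = 2*z
((2 + T) + (4 + 5)*(-4 + u(3)))*(14 - 6*1) = ((2 + 0) + (4 + 5)*(-4 + 2*3))*(14 - 6*1) = (2 + 9*(-4 + 6))*(14 - 6) = (2 + 9*2)*8 = (2 + 18)*8 = 20*8 = 160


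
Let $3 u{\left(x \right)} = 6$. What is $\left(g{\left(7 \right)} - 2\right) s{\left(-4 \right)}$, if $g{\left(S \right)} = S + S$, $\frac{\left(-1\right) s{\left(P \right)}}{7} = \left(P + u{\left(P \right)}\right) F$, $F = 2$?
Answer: $336$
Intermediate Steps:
$u{\left(x \right)} = 2$ ($u{\left(x \right)} = \frac{1}{3} \cdot 6 = 2$)
$s{\left(P \right)} = -28 - 14 P$ ($s{\left(P \right)} = - 7 \left(P + 2\right) 2 = - 7 \left(2 + P\right) 2 = - 7 \left(4 + 2 P\right) = -28 - 14 P$)
$g{\left(S \right)} = 2 S$
$\left(g{\left(7 \right)} - 2\right) s{\left(-4 \right)} = \left(2 \cdot 7 - 2\right) \left(-28 - -56\right) = \left(14 - 2\right) \left(-28 + 56\right) = 12 \cdot 28 = 336$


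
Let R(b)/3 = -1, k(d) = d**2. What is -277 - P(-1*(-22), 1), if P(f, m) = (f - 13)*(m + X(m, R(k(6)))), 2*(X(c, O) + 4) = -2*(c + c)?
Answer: -232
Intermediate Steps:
R(b) = -3 (R(b) = 3*(-1) = -3)
X(c, O) = -4 - 2*c (X(c, O) = -4 + (-2*(c + c))/2 = -4 + (-4*c)/2 = -4 - 2*c)
P(f, m) = (-13 + f)*(-4 - m) (P(f, m) = (f - 13)*(m + (-4 - 2*m)) = (-13 + f)*(-4 - m))
-277 - P(-1*(-22), 1) = -277 - (52 - (-4)*(-22) + 13*1 - 1*(-1*(-22))*1) = -277 - (52 - 4*22 + 13 - 1*22*1) = -277 - (52 - 88 + 13 - 22) = -277 - 1*(-45) = -277 + 45 = -232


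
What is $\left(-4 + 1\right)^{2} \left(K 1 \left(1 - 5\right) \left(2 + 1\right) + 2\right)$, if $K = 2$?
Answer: $-198$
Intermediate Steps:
$\left(-4 + 1\right)^{2} \left(K 1 \left(1 - 5\right) \left(2 + 1\right) + 2\right) = \left(-4 + 1\right)^{2} \left(2 \cdot 1 \left(1 - 5\right) \left(2 + 1\right) + 2\right) = \left(-3\right)^{2} \left(2 \left(\left(-4\right) 3\right) + 2\right) = 9 \left(2 \left(-12\right) + 2\right) = 9 \left(-24 + 2\right) = 9 \left(-22\right) = -198$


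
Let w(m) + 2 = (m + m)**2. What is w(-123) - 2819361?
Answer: -2758847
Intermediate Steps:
w(m) = -2 + 4*m**2 (w(m) = -2 + (m + m)**2 = -2 + (2*m)**2 = -2 + 4*m**2)
w(-123) - 2819361 = (-2 + 4*(-123)**2) - 2819361 = (-2 + 4*15129) - 2819361 = (-2 + 60516) - 2819361 = 60514 - 2819361 = -2758847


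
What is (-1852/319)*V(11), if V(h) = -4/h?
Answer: 7408/3509 ≈ 2.1111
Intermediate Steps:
(-1852/319)*V(11) = (-1852/319)*(-4/11) = (-1852*1/319)*(-4*1/11) = -1852/319*(-4/11) = 7408/3509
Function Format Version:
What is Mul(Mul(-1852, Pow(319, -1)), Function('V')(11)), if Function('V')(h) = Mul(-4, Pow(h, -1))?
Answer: Rational(7408, 3509) ≈ 2.1111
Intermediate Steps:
Mul(Mul(-1852, Pow(319, -1)), Function('V')(11)) = Mul(Mul(-1852, Pow(319, -1)), Mul(-4, Pow(11, -1))) = Mul(Mul(-1852, Rational(1, 319)), Mul(-4, Rational(1, 11))) = Mul(Rational(-1852, 319), Rational(-4, 11)) = Rational(7408, 3509)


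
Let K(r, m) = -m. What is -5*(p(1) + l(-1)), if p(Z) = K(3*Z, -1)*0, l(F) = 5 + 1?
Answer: -30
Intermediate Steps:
l(F) = 6
p(Z) = 0 (p(Z) = -1*(-1)*0 = 1*0 = 0)
-5*(p(1) + l(-1)) = -5*(0 + 6) = -5*6 = -30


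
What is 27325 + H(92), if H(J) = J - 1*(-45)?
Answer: 27462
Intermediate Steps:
H(J) = 45 + J (H(J) = J + 45 = 45 + J)
27325 + H(92) = 27325 + (45 + 92) = 27325 + 137 = 27462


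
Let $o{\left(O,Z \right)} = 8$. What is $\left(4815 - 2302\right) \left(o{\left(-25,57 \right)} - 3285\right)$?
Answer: $-8235101$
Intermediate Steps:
$\left(4815 - 2302\right) \left(o{\left(-25,57 \right)} - 3285\right) = \left(4815 - 2302\right) \left(8 - 3285\right) = 2513 \left(-3277\right) = -8235101$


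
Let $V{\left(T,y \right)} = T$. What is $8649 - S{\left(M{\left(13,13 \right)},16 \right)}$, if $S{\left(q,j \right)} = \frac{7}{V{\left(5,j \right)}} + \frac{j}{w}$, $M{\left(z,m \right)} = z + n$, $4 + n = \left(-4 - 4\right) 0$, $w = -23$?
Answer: $\frac{994554}{115} \approx 8648.3$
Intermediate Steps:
$n = -4$ ($n = -4 + \left(-4 - 4\right) 0 = -4 - 0 = -4 + 0 = -4$)
$M{\left(z,m \right)} = -4 + z$ ($M{\left(z,m \right)} = z - 4 = -4 + z$)
$S{\left(q,j \right)} = \frac{7}{5} - \frac{j}{23}$ ($S{\left(q,j \right)} = \frac{7}{5} + \frac{j}{-23} = 7 \cdot \frac{1}{5} + j \left(- \frac{1}{23}\right) = \frac{7}{5} - \frac{j}{23}$)
$8649 - S{\left(M{\left(13,13 \right)},16 \right)} = 8649 - \left(\frac{7}{5} - \frac{16}{23}\right) = 8649 - \frac{81}{115} = \frac{994554}{115}$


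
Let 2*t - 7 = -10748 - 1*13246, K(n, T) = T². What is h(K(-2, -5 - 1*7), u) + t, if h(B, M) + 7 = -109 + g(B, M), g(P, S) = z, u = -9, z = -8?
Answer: -24235/2 ≈ -12118.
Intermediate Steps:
g(P, S) = -8
h(B, M) = -124 (h(B, M) = -7 + (-109 - 8) = -7 - 117 = -124)
t = -23987/2 (t = 7/2 + (-10748 - 1*13246)/2 = 7/2 + (-10748 - 13246)/2 = 7/2 + (½)*(-23994) = 7/2 - 11997 = -23987/2 ≈ -11994.)
h(K(-2, -5 - 1*7), u) + t = -124 - 23987/2 = -24235/2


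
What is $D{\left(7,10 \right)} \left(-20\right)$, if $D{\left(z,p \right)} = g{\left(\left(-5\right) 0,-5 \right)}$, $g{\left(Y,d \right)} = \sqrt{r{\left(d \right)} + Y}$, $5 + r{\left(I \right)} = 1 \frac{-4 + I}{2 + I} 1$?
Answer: $- 20 i \sqrt{2} \approx - 28.284 i$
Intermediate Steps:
$r{\left(I \right)} = -5 + \frac{-4 + I}{2 + I}$ ($r{\left(I \right)} = -5 + 1 \frac{-4 + I}{2 + I} 1 = -5 + \frac{-4 + I}{2 + I} 1 = -5 + \frac{-4 + I}{2 + I}$)
$g{\left(Y,d \right)} = \sqrt{Y + \frac{2 \left(-7 - 2 d\right)}{2 + d}}$ ($g{\left(Y,d \right)} = \sqrt{\frac{2 \left(-7 - 2 d\right)}{2 + d} + Y} = \sqrt{Y + \frac{2 \left(-7 - 2 d\right)}{2 + d}}$)
$D{\left(z,p \right)} = i \sqrt{2}$ ($D{\left(z,p \right)} = \sqrt{\frac{-14 - -20 + \left(-5\right) 0 \left(2 - 5\right)}{2 - 5}} = \sqrt{\frac{-14 + 20 + 0 \left(-3\right)}{-3}} = \sqrt{- \frac{-14 + 20 + 0}{3}} = \sqrt{\left(- \frac{1}{3}\right) 6} = \sqrt{-2} = i \sqrt{2}$)
$D{\left(7,10 \right)} \left(-20\right) = i \sqrt{2} \left(-20\right) = - 20 i \sqrt{2}$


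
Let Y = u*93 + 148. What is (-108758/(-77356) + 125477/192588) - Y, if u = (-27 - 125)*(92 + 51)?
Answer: 684387028249339/338587212 ≈ 2.0213e+6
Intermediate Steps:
u = -21736 (u = -152*143 = -21736)
Y = -2021300 (Y = -21736*93 + 148 = -2021448 + 148 = -2021300)
(-108758/(-77356) + 125477/192588) - Y = (-108758/(-77356) + 125477/192588) - 1*(-2021300) = (-108758*(-1/77356) + 125477*(1/192588)) + 2021300 = (54379/38678 + 11407/17508) + 2021300 = 696633739/338587212 + 2021300 = 684387028249339/338587212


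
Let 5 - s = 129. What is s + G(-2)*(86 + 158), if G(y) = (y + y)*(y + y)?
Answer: 3780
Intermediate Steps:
G(y) = 4*y**2 (G(y) = (2*y)*(2*y) = 4*y**2)
s = -124 (s = 5 - 1*129 = 5 - 129 = -124)
s + G(-2)*(86 + 158) = -124 + (4*(-2)**2)*(86 + 158) = -124 + (4*4)*244 = -124 + 16*244 = -124 + 3904 = 3780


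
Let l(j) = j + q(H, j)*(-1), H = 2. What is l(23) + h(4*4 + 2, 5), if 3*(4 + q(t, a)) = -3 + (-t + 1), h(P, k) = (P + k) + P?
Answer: 208/3 ≈ 69.333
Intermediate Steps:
h(P, k) = k + 2*P
q(t, a) = -14/3 - t/3 (q(t, a) = -4 + (-3 + (-t + 1))/3 = -4 + (-3 + (1 - t))/3 = -4 + (-2 - t)/3 = -4 + (-⅔ - t/3) = -14/3 - t/3)
l(j) = 16/3 + j (l(j) = j + (-14/3 - ⅓*2)*(-1) = j + (-14/3 - ⅔)*(-1) = j - 16/3*(-1) = j + 16/3 = 16/3 + j)
l(23) + h(4*4 + 2, 5) = (16/3 + 23) + (5 + 2*(4*4 + 2)) = 85/3 + (5 + 2*(16 + 2)) = 85/3 + (5 + 2*18) = 85/3 + (5 + 36) = 85/3 + 41 = 208/3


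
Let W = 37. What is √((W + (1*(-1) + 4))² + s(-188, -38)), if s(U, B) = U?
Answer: 2*√353 ≈ 37.577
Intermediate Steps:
√((W + (1*(-1) + 4))² + s(-188, -38)) = √((37 + (1*(-1) + 4))² - 188) = √((37 + (-1 + 4))² - 188) = √((37 + 3)² - 188) = √(40² - 188) = √(1600 - 188) = √1412 = 2*√353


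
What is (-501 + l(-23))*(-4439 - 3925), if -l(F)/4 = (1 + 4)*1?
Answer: 4357644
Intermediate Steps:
l(F) = -20 (l(F) = -4*(1 + 4) = -20)
(-501 + l(-23))*(-4439 - 3925) = (-501 - 20)*(-4439 - 3925) = -521*(-8364) = 4357644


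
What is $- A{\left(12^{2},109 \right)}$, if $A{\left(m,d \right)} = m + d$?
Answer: $-253$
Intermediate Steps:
$A{\left(m,d \right)} = d + m$
$- A{\left(12^{2},109 \right)} = - (109 + 12^{2}) = - (109 + 144) = \left(-1\right) 253 = -253$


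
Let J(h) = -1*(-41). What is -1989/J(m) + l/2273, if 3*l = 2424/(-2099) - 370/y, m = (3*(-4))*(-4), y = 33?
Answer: -939502819099/19365598593 ≈ -48.514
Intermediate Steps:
m = 48 (m = -12*(-4) = 48)
l = -856622/207801 (l = (2424/(-2099) - 370/33)/3 = (2424*(-1/2099) - 370*1/33)/3 = (-2424/2099 - 370/33)/3 = (⅓)*(-856622/69267) = -856622/207801 ≈ -4.1223)
J(h) = 41
-1989/J(m) + l/2273 = -1989/41 - 856622/207801/2273 = -1989*1/41 - 856622/207801*1/2273 = -1989/41 - 856622/472331673 = -939502819099/19365598593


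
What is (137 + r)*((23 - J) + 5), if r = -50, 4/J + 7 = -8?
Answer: 12296/5 ≈ 2459.2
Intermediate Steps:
J = -4/15 (J = 4/(-7 - 8) = 4/(-15) = 4*(-1/15) = -4/15 ≈ -0.26667)
(137 + r)*((23 - J) + 5) = (137 - 50)*((23 - 1*(-4/15)) + 5) = 87*((23 + 4/15) + 5) = 87*(349/15 + 5) = 87*(424/15) = 12296/5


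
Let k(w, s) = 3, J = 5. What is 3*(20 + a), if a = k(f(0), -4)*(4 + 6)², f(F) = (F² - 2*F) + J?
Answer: 960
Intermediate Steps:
f(F) = 5 + F² - 2*F (f(F) = (F² - 2*F) + 5 = 5 + F² - 2*F)
a = 300 (a = 3*(4 + 6)² = 3*10² = 3*100 = 300)
3*(20 + a) = 3*(20 + 300) = 3*320 = 960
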